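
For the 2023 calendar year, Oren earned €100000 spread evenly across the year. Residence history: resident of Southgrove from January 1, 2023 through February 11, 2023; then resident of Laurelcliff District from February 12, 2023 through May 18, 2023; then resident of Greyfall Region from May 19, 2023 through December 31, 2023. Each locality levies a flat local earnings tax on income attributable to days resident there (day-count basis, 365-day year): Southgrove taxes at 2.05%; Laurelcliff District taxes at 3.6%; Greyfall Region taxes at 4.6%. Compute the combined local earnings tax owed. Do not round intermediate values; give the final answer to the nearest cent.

€4043.56

Southgrove, January 1 – February 11, 2023: 42 days → €100000 × 2.05% × 42/365 = €235.8904
Laurelcliff District, February 12 – May 18, 2023: 96 days → €100000 × 3.6% × 96/365 = €946.8493
Greyfall Region, May 19 – December 31, 2023: 227 days → €100000 × 4.6% × 227/365 = €2860.8219
Total = €4043.5616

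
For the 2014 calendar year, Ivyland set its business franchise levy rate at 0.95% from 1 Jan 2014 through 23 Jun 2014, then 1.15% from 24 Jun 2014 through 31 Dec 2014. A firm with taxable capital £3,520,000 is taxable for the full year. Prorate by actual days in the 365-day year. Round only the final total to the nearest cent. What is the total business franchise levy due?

1 Jan – 23 Jun 2014: 174 days at 0.95% → £3,520,000 × 0.95% × 174/365 = £15,941.2603
24 Jun – 31 Dec 2014: 191 days at 1.15% → £3,520,000 × 1.15% × 191/365 = £21,182.6849
Total = £37,123.9452

£37,123.95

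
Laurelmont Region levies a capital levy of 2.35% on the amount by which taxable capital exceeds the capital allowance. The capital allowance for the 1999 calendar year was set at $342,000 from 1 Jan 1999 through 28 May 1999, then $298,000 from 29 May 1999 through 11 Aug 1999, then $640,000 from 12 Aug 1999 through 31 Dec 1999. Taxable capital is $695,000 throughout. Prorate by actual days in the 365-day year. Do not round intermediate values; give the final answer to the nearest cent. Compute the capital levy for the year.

1 Jan – 28 May 1999: 148 days, exemption $342,000 → ($695,000 − $342,000) × 2.35% × 148/365 = $3,363.6548
29 May – 11 Aug 1999: 75 days, exemption $298,000 → ($695,000 − $298,000) × 2.35% × 75/365 = $1,917.0205
12 Aug – 31 Dec 1999: 142 days, exemption $640,000 → ($695,000 − $640,000) × 2.35% × 142/365 = $502.8356
Total = $5,783.5110

$5,783.51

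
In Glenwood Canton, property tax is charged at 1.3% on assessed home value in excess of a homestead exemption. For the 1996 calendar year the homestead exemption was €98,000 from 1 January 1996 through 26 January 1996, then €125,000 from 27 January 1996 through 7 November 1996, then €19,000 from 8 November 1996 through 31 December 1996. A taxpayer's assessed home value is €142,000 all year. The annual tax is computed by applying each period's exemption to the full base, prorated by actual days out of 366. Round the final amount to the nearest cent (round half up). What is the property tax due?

€449.25

1 January – 26 January 1996: 26 days, exemption €98,000 → (€142,000 − €98,000) × 1.3% × 26/366 = €40.6339
27 January – 7 November 1996: 286 days, exemption €125,000 → (€142,000 − €125,000) × 1.3% × 286/366 = €172.6940
8 November – 31 December 1996: 54 days, exemption €19,000 → (€142,000 − €19,000) × 1.3% × 54/366 = €235.9180
Total = €449.2459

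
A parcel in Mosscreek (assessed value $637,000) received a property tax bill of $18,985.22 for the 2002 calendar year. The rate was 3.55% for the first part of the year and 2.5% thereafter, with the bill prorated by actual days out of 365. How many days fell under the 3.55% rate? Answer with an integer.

167 days

Let d = days at the first rate; then 365 − d days at the second rate.
$637,000 × [3.55%·d + 2.5%·(365−d)] / 365 = $18,985.22
Solving gives d = 167, so the new rate took effect on June 17, 2002.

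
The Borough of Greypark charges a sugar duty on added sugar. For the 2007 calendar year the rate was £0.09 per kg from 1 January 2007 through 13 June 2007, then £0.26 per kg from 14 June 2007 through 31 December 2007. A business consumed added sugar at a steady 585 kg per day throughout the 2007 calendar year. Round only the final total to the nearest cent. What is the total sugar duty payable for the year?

£39206.70

1 January – 13 June 2007: 164 days × 585 kg/day = 95,940 kg at £0.09/kg → £8634.60
14 June – 31 December 2007: 201 days × 585 kg/day = 117,585 kg at £0.26/kg → £30572.10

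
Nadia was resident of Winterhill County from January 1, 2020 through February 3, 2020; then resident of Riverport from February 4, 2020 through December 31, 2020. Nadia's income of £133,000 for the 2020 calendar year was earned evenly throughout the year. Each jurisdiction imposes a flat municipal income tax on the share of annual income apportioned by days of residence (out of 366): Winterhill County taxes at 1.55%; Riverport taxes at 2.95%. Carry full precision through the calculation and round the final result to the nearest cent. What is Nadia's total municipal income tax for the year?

Winterhill County, January 1 – February 3, 2020: 34 days → £133,000 × 1.55% × 34/366 = £191.5055
Riverport, February 4 – December 31, 2020: 332 days → £133,000 × 2.95% × 332/366 = £3,559.0219
Total = £3,750.5273

£3,750.53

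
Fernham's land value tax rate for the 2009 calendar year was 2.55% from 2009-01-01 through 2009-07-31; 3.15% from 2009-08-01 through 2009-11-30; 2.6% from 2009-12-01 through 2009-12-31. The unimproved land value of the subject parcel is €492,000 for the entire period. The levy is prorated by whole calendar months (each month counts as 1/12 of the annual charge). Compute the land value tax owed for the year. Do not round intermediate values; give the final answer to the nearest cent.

2009-01-01 to 2009-07-31: 7 months at 2.55% → €492,000 × 2.55% × 7/12 = €7,318.5000
2009-08-01 to 2009-11-30: 4 months at 3.15% → €492,000 × 3.15% × 4/12 = €5,166.0000
2009-12-01 to 2009-12-31: 1 month at 2.6% → €492,000 × 2.6% × 1/12 = €1,066.0000
Total = €13,550.5000

€13,550.50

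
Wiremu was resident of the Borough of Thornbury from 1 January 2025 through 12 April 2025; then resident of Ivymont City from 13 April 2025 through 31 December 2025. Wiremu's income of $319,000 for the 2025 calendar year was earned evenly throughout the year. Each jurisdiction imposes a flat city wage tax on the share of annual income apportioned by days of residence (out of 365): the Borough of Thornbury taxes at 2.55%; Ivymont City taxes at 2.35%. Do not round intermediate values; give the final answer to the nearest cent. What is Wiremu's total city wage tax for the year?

The Borough of Thornbury, 1 January – 12 April 2025: 102 days → $319,000 × 2.55% × 102/365 = $2,273.2027
Ivymont City, 13 April – 31 December 2025: 263 days → $319,000 × 2.35% × 263/365 = $5,401.5877
Total = $7,674.7904

$7,674.79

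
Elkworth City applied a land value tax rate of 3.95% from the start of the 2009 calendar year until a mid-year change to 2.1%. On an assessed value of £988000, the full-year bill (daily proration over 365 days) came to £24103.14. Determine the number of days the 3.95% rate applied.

67 days

Let d = days at the first rate; then 365 − d days at the second rate.
£988000 × [3.95%·d + 2.1%·(365−d)] / 365 = £24103.14
Solving gives d = 67, so the new rate took effect on 9 Mar 2009.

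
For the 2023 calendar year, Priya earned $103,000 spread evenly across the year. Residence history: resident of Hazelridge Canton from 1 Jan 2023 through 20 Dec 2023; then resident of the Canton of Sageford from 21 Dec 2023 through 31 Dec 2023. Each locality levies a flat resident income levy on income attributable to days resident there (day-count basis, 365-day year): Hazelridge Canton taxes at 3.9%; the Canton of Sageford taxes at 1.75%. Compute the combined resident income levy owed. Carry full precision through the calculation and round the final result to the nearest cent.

$3,950.26

Hazelridge Canton, 1 Jan – 20 Dec 2023: 354 days → $103,000 × 3.9% × 354/365 = $3,895.9397
The Canton of Sageford, 21 Dec – 31 Dec 2023: 11 days → $103,000 × 1.75% × 11/365 = $54.3219
Total = $3,950.2616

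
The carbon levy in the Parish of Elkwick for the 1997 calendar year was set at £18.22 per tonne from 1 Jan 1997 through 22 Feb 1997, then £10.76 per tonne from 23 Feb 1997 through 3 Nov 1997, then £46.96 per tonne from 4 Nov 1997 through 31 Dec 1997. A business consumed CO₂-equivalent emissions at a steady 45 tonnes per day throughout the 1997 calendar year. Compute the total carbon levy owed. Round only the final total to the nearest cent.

£289007.10

1 Jan – 22 Feb 1997: 53 days × 45 tonnes/day = 2,385 tonnes at £18.22/tonne → £43454.70
23 Feb – 3 Nov 1997: 254 days × 45 tonnes/day = 11,430 tonnes at £10.76/tonne → £122986.80
4 Nov – 31 Dec 1997: 58 days × 45 tonnes/day = 2,610 tonnes at £46.96/tonne → £122565.60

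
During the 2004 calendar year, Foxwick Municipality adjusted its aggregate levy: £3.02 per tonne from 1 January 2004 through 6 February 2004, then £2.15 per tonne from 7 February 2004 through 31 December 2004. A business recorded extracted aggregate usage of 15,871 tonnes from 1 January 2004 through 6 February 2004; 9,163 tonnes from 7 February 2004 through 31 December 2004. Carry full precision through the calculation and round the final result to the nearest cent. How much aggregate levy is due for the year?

1 January – 6 February 2004: 15,871 tonnes at £3.02/tonne → £47,930.42
7 February – 31 December 2004: 9,163 tonnes at £2.15/tonne → £19,700.45

£67,630.87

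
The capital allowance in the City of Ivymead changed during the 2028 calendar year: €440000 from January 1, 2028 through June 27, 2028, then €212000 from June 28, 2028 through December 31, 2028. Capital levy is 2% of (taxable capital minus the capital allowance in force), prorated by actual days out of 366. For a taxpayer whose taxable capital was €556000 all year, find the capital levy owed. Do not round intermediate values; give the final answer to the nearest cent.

January 1 – June 27, 2028: 179 days, exemption €440000 → (€556000 − €440000) × 2% × 179/366 = €1134.6448
June 28 – December 31, 2028: 187 days, exemption €212000 → (€556000 − €212000) × 2% × 187/366 = €3515.1913
Total = €4649.8361

€4649.84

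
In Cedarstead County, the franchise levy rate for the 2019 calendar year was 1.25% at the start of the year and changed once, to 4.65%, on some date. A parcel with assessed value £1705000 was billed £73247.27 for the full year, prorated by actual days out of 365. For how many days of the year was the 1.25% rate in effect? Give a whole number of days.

38 days

Let d = days at the first rate; then 365 − d days at the second rate.
£1705000 × [1.25%·d + 4.65%·(365−d)] / 365 = £73247.27
Solving gives d = 38, so the new rate took effect on 8 February 2019.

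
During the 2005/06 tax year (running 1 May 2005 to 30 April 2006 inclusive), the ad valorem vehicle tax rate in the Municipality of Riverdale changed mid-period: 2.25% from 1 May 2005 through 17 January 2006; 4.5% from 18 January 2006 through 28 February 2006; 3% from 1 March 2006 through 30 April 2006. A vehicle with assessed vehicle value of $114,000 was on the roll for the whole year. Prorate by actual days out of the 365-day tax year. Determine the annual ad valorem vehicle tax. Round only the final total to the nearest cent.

$3,003.04

1 May 2005 – 17 January 2006: 262 days at 2.25% → $114,000 × 2.25% × 262/365 = $1,841.1781
18 January – 28 February 2006: 42 days at 4.5% → $114,000 × 4.5% × 42/365 = $590.3014
1 March – 30 April 2006: 61 days at 3% → $114,000 × 3% × 61/365 = $571.5616
Total = $3,003.0411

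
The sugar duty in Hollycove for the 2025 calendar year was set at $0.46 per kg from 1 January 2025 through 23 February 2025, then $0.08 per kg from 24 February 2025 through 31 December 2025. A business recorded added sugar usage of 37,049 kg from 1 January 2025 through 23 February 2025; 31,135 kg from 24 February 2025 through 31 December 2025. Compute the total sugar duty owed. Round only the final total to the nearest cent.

$19,533.34

1 January – 23 February 2025: 37,049 kg at $0.46/kg → $17,042.54
24 February – 31 December 2025: 31,135 kg at $0.08/kg → $2,490.80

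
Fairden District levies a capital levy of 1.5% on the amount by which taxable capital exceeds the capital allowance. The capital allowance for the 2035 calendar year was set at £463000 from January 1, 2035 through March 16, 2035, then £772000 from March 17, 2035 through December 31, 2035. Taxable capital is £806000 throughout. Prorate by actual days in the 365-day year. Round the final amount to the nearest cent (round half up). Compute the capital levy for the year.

£1462.40

January 1 – March 16, 2035: 75 days, exemption £463000 → (£806000 − £463000) × 1.5% × 75/365 = £1057.1918
March 17 – December 31, 2035: 290 days, exemption £772000 → (£806000 − £772000) × 1.5% × 290/365 = £405.2055
Total = £1462.3973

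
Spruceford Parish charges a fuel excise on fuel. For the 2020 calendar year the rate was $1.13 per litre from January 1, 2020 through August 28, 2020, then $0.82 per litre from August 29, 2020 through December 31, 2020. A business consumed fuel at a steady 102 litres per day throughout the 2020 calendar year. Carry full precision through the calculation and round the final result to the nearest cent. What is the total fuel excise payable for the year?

January 1 – August 28, 2020: 241 days × 102 litres/day = 24,582 litres at $1.13/litre → $27,777.66
August 29 – December 31, 2020: 125 days × 102 litres/day = 12,750 litres at $0.82/litre → $10,455.00

$38,232.66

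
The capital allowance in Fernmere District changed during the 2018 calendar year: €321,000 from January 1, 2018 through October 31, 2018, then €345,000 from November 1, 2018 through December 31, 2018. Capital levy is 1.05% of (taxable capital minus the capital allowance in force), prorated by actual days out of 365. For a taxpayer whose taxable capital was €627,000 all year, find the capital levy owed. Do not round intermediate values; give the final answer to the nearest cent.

€3,170.88

January 1 – October 31, 2018: 304 days, exemption €321,000 → (€627,000 − €321,000) × 1.05% × 304/365 = €2,676.0329
November 1 – December 31, 2018: 61 days, exemption €345,000 → (€627,000 − €345,000) × 1.05% × 61/365 = €494.8521
Total = €3,170.8849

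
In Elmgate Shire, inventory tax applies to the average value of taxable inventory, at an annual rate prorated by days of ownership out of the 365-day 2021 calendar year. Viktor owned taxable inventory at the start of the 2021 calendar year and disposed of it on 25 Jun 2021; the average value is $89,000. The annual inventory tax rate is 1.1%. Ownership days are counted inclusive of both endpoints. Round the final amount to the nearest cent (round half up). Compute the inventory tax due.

$472.07

Days held (1 Jan – 25 Jun 2021): 176 out of 365
Tax = $89,000 × 1.1% × 176/365 = $472.0658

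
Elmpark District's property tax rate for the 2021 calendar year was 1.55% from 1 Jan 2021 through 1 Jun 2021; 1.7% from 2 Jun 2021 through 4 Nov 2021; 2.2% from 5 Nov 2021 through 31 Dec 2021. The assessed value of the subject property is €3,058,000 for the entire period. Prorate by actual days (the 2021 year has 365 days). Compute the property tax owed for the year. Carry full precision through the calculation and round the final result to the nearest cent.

€52,463.55

1 Jan – 1 Jun 2021: 152 days at 1.55% → €3,058,000 × 1.55% × 152/365 = €19,738.7616
2 Jun – 4 Nov 2021: 156 days at 1.7% → €3,058,000 × 1.7% × 156/365 = €22,218.6740
5 Nov – 31 Dec 2021: 57 days at 2.2% → €3,058,000 × 2.2% × 57/365 = €10,506.1151
Total = €52,463.5507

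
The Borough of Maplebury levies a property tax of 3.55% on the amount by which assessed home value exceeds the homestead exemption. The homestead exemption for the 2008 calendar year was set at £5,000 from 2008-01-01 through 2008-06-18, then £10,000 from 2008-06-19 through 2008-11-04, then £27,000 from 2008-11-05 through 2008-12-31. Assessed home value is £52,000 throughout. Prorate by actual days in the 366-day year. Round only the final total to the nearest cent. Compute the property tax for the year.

2008-01-01 to 2008-06-18: 170 days, exemption £5,000 → (£52,000 − £5,000) × 3.55% × 170/366 = £774.9863
2008-06-19 to 2008-11-04: 139 days, exemption £10,000 → (£52,000 − £10,000) × 3.55% × 139/366 = £566.2541
2008-11-05 to 2008-12-31: 57 days, exemption £27,000 → (£52,000 − £27,000) × 3.55% × 57/366 = £138.2172
Total = £1,479.4577

£1,479.46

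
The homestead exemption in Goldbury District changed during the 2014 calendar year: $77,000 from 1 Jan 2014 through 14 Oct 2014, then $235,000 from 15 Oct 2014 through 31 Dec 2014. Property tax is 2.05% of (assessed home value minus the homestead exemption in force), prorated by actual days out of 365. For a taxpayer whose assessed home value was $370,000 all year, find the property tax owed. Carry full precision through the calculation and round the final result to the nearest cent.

$5,314.33

1 Jan – 14 Oct 2014: 287 days, exemption $77,000 → ($370,000 − $77,000) × 2.05% × 287/365 = $4,722.9192
15 Oct – 31 Dec 2014: 78 days, exemption $235,000 → ($370,000 − $235,000) × 2.05% × 78/365 = $591.4110
Total = $5,314.3301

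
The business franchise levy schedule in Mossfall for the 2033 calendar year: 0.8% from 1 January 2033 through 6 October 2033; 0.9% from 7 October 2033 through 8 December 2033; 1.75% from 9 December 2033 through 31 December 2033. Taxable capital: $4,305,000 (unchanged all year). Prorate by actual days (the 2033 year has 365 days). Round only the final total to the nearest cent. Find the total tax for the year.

$37,760.16

1 January – 6 October 2033: 279 days at 0.8% → $4,305,000 × 0.8% × 279/365 = $26,325.3699
7 October – 8 December 2033: 63 days at 0.9% → $4,305,000 × 0.9% × 63/365 = $6,687.4932
9 December – 31 December 2033: 23 days at 1.75% → $4,305,000 × 1.75% × 23/365 = $4,747.2945
Total = $37,760.1575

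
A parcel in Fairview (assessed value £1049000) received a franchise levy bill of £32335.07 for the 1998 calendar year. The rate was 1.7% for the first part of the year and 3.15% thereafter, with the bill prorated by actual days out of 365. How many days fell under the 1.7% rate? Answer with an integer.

17 days

Let d = days at the first rate; then 365 − d days at the second rate.
£1049000 × [1.7%·d + 3.15%·(365−d)] / 365 = £32335.07
Solving gives d = 17, so the new rate took effect on January 18, 1998.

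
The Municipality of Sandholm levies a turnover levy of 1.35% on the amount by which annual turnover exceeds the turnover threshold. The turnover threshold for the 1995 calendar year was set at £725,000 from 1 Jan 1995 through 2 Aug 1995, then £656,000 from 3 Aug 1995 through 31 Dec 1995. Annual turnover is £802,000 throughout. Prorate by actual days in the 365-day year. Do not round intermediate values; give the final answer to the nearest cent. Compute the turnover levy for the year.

£1,424.86

1 Jan – 2 Aug 1995: 214 days, exemption £725,000 → (£802,000 − £725,000) × 1.35% × 214/365 = £609.4603
3 Aug – 31 Dec 1995: 151 days, exemption £656,000 → (£802,000 − £656,000) × 1.35% × 151/365 = £815.4000
Total = £1,424.8603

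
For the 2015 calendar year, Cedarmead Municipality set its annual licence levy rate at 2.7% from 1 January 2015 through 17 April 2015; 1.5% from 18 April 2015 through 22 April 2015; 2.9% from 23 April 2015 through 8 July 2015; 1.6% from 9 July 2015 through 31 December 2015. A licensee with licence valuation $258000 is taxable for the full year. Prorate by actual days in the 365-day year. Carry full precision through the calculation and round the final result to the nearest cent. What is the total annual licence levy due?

1 January – 17 April 2015: 107 days at 2.7% → $258000 × 2.7% × 107/365 = $2042.0877
18 April – 22 April 2015: 5 days at 1.5% → $258000 × 1.5% × 5/365 = $53.0137
23 April – 8 July 2015: 77 days at 2.9% → $258000 × 2.9% × 77/365 = $1578.3945
9 July – 31 December 2015: 176 days at 1.6% → $258000 × 1.6% × 176/365 = $1990.4877
Total = $5663.9836

$5663.98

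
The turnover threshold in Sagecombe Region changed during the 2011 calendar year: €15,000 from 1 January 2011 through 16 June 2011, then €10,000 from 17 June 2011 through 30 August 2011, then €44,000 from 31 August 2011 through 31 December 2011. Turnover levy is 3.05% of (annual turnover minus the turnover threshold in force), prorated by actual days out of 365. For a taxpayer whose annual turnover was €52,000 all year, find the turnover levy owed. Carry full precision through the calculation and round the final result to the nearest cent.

1 January – 16 June 2011: 167 days, exemption €15,000 → (€52,000 − €15,000) × 3.05% × 167/365 = €516.3274
17 June – 30 August 2011: 75 days, exemption €10,000 → (€52,000 − €10,000) × 3.05% × 75/365 = €263.2192
31 August – 31 December 2011: 123 days, exemption €44,000 → (€52,000 − €44,000) × 3.05% × 123/365 = €82.2247
Total = €861.7712

€861.77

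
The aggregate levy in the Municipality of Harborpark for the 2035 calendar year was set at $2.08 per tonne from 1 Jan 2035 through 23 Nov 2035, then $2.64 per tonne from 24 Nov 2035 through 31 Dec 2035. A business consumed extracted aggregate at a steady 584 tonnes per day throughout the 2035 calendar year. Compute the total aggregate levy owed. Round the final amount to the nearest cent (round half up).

1 Jan – 23 Nov 2035: 327 days × 584 tonnes/day = 190,968 tonnes at $2.08/tonne → $397,213.44
24 Nov – 31 Dec 2035: 38 days × 584 tonnes/day = 22,192 tonnes at $2.64/tonne → $58,586.88

$455,800.32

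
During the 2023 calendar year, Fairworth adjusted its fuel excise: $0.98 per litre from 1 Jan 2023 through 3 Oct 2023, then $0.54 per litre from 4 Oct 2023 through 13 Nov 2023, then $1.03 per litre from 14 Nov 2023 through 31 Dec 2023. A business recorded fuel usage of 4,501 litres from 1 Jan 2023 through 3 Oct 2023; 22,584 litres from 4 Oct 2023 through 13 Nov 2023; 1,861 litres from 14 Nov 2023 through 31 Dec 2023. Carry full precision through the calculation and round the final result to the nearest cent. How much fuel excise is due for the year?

$18,523.17

1 Jan – 3 Oct 2023: 4,501 litres at $0.98/litre → $4,410.98
4 Oct – 13 Nov 2023: 22,584 litres at $0.54/litre → $12,195.36
14 Nov – 31 Dec 2023: 1,861 litres at $1.03/litre → $1,916.83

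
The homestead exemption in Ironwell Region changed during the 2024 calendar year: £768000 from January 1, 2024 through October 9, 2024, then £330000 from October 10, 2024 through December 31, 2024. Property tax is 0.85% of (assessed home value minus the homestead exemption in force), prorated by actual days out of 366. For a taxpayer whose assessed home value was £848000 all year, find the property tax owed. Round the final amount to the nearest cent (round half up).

£1524.29

January 1 – October 9, 2024: 283 days, exemption £768000 → (£848000 − £768000) × 0.85% × 283/366 = £525.7923
October 10 – December 31, 2024: 83 days, exemption £330000 → (£848000 − £330000) × 0.85% × 83/366 = £998.4945
Total = £1524.2869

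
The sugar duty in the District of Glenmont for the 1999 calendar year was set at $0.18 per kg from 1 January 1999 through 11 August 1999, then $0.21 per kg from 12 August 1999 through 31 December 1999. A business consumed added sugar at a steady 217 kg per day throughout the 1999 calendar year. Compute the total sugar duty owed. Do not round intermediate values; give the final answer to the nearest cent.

$15,181.32

1 January – 11 August 1999: 223 days × 217 kg/day = 48,391 kg at $0.18/kg → $8,710.38
12 August – 31 December 1999: 142 days × 217 kg/day = 30,814 kg at $0.21/kg → $6,470.94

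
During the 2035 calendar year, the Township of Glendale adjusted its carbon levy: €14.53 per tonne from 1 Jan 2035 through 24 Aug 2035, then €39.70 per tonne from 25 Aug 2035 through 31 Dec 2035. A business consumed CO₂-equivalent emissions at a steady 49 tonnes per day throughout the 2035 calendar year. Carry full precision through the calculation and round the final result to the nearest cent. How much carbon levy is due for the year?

1 Jan – 24 Aug 2035: 236 days × 49 tonnes/day = 11,564 tonnes at €14.53/tonne → €168,024.92
25 Aug – 31 Dec 2035: 129 days × 49 tonnes/day = 6,321 tonnes at €39.70/tonne → €250,943.70

€418,968.62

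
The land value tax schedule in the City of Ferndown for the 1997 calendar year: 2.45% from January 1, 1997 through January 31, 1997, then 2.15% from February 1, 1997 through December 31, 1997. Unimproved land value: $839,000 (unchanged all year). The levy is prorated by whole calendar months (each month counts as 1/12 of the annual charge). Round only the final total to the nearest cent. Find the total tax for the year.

January 1 – January 31, 1997: 1 month at 2.45% → $839,000 × 2.45% × 1/12 = $1,712.9583
February 1 – December 31, 1997: 11 months at 2.15% → $839,000 × 2.15% × 11/12 = $16,535.2917
Total = $18,248.2500

$18,248.25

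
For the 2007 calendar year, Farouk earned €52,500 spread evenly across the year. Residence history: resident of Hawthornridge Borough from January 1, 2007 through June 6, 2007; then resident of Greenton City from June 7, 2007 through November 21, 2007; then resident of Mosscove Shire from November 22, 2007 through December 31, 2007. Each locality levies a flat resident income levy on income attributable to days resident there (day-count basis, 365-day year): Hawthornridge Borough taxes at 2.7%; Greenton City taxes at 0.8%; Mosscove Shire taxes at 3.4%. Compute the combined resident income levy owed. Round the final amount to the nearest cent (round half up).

€998.65

Hawthornridge Borough, January 1 – June 6, 2007: 157 days → €52,500 × 2.7% × 157/365 = €609.7192
Greenton City, June 7 – November 21, 2007: 168 days → €52,500 × 0.8% × 168/365 = €193.3151
Mosscove Shire, November 22 – December 31, 2007: 40 days → €52,500 × 3.4% × 40/365 = €195.6164
Total = €998.6507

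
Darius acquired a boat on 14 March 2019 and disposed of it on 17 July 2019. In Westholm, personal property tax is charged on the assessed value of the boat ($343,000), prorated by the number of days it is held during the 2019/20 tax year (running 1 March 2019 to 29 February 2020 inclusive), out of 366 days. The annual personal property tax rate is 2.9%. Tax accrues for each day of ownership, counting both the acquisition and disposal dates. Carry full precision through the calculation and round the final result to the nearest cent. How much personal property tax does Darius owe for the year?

$3,424.38

Days held (14 March – 17 July 2019): 126 out of 366
Tax = $343,000 × 2.9% × 126/366 = $3,424.3770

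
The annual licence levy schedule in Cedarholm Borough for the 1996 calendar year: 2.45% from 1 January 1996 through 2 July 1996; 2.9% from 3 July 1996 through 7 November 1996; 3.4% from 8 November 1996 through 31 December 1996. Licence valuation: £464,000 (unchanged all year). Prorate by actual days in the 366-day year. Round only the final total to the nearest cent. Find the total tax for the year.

£12,748.59

1 January – 2 July 1996: 184 days at 2.45% → £464,000 × 2.45% × 184/366 = £5,715.0601
3 July – 7 November 1996: 128 days at 2.9% → £464,000 × 2.9% × 128/366 = £4,705.9235
8 November – 31 December 1996: 54 days at 3.4% → £464,000 × 3.4% × 54/366 = £2,327.6066
Total = £12,748.5902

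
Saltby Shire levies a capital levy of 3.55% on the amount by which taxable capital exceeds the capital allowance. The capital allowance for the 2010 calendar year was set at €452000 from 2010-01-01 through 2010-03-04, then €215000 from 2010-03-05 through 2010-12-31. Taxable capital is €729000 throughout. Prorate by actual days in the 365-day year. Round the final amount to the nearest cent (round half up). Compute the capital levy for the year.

2010-01-01 to 2010-03-04: 63 days, exemption €452000 → (€729000 − €452000) × 3.55% × 63/365 = €1697.2890
2010-03-05 to 2010-12-31: 302 days, exemption €215000 → (€729000 − €215000) × 3.55% × 302/365 = €15097.5178
Total = €16794.8068

€16794.81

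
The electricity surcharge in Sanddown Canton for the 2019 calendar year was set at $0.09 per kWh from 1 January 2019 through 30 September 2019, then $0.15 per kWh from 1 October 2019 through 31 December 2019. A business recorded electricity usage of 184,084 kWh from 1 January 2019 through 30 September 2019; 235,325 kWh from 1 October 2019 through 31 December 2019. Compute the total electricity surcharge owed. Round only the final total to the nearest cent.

$51,866.31

1 January – 30 September 2019: 184,084 kWh at $0.09/kWh → $16,567.56
1 October – 31 December 2019: 235,325 kWh at $0.15/kWh → $35,298.75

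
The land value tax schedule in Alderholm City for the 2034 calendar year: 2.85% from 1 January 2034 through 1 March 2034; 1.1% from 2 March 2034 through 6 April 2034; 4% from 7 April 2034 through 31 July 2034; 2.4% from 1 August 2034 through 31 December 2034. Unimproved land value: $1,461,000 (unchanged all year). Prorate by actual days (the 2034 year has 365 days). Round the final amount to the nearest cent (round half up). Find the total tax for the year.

1 January – 1 March 2034: 60 days at 2.85% → $1,461,000 × 2.85% × 60/365 = $6,844.6849
2 March – 6 April 2034: 36 days at 1.1% → $1,461,000 × 1.1% × 36/365 = $1,585.0849
7 April – 31 July 2034: 116 days at 4% → $1,461,000 × 4% × 116/365 = $18,572.7123
1 August – 31 December 2034: 153 days at 2.4% → $1,461,000 × 2.4% × 153/365 = $14,698.0603
Total = $41,700.5425

$41,700.54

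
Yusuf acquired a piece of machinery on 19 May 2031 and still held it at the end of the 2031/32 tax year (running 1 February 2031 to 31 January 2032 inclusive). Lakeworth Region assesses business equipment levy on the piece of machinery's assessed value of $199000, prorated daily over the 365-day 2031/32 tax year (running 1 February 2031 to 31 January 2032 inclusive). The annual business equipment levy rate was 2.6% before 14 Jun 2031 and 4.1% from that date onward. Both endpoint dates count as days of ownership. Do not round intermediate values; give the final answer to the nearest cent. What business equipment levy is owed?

19 May – 13 Jun 2031: 26 days at 2.6% → $199000 × 2.6% × 26/365 = $368.5589
14 Jun 2031 – 31 Jan 2032: 232 days at 4.1% → $199000 × 4.1% × 232/365 = $5185.9945
Total = $5554.5534

$5554.55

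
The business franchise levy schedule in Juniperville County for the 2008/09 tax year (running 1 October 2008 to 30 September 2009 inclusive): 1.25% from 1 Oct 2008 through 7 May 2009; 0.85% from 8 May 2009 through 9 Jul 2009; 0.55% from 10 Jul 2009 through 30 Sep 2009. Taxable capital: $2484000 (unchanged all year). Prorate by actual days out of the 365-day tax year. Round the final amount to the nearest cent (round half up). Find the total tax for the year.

$25381.04

1 Oct 2008 – 7 May 2009: 219 days at 1.25% → $2484000 × 1.25% × 219/365 = $18630.0000
8 May – 9 Jul 2009: 63 days at 0.85% → $2484000 × 0.85% × 63/365 = $3644.3342
10 Jul – 30 Sep 2009: 83 days at 0.55% → $2484000 × 0.55% × 83/365 = $3106.7014
Total = $25381.0356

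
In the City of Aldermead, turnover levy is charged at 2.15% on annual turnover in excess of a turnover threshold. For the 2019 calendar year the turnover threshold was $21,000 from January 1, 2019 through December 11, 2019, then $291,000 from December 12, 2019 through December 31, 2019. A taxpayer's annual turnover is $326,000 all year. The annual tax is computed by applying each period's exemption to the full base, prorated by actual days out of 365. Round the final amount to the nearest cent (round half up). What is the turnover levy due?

January 1 – December 11, 2019: 345 days, exemption $21,000 → ($326,000 − $21,000) × 2.15% × 345/365 = $6,198.1849
December 12 – December 31, 2019: 20 days, exemption $291,000 → ($326,000 − $291,000) × 2.15% × 20/365 = $41.2329
Total = $6,239.4178

$6,239.42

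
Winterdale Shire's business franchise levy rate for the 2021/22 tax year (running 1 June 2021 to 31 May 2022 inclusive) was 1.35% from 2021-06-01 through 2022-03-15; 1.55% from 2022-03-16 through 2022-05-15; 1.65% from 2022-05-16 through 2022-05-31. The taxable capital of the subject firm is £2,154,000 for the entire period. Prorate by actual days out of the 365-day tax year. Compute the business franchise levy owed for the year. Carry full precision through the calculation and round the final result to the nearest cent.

£30,082.23

2021-06-01 to 2022-03-15: 288 days at 1.35% → £2,154,000 × 1.35% × 288/365 = £22,944.5260
2022-03-16 to 2022-05-15: 61 days at 1.55% → £2,154,000 × 1.55% × 61/365 = £5,579.7452
2022-05-16 to 2022-05-31: 16 days at 1.65% → £2,154,000 × 1.65% × 16/365 = £1,557.9616
Total = £30,082.2329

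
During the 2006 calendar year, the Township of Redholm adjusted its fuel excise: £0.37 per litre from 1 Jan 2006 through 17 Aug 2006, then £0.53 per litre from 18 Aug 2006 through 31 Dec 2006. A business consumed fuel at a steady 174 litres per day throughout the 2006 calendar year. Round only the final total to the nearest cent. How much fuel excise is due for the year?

1 Jan – 17 Aug 2006: 229 days × 174 litres/day = 39,846 litres at £0.37/litre → £14,743.02
18 Aug – 31 Dec 2006: 136 days × 174 litres/day = 23,664 litres at £0.53/litre → £12,541.92

£27,284.94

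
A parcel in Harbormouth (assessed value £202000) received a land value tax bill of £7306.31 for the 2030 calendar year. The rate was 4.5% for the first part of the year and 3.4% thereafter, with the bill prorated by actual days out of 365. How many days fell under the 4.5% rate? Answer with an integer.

Let d = days at the first rate; then 365 − d days at the second rate.
£202000 × [4.5%·d + 3.4%·(365−d)] / 365 = £7306.31
Solving gives d = 72, so the new rate took effect on March 14, 2030.

72 days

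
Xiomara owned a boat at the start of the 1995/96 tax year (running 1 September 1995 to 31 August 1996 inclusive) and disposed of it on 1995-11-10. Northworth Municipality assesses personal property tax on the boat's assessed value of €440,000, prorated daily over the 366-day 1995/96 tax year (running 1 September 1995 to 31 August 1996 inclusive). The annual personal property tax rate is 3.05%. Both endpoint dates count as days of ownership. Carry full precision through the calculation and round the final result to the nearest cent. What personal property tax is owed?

€2,603.33

Days held (1995-09-01 to 1995-11-10): 71 out of 366
Tax = €440,000 × 3.05% × 71/366 = €2,603.3333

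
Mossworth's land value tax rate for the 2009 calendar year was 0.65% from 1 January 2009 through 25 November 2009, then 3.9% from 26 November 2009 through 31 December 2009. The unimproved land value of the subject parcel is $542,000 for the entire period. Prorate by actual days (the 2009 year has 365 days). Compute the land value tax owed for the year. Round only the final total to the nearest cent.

$5,260.37

1 January – 25 November 2009: 329 days at 0.65% → $542,000 × 0.65% × 329/365 = $3,175.5260
26 November – 31 December 2009: 36 days at 3.9% → $542,000 × 3.9% × 36/365 = $2,084.8438
Total = $5,260.3699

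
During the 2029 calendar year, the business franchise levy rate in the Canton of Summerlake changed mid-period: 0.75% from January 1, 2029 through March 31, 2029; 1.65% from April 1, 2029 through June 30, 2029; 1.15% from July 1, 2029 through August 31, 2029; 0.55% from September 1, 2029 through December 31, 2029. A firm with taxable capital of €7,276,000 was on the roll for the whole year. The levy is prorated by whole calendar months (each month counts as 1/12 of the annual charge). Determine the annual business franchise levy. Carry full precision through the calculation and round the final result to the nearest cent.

€70,941.00

January 1 – March 31, 2029: 3 months at 0.75% → €7,276,000 × 0.75% × 3/12 = €13,642.5000
April 1 – June 30, 2029: 3 months at 1.65% → €7,276,000 × 1.65% × 3/12 = €30,013.5000
July 1 – August 31, 2029: 2 months at 1.15% → €7,276,000 × 1.15% × 2/12 = €13,945.6667
September 1 – December 31, 2029: 4 months at 0.55% → €7,276,000 × 0.55% × 4/12 = €13,339.3333
Total = €70,941.0000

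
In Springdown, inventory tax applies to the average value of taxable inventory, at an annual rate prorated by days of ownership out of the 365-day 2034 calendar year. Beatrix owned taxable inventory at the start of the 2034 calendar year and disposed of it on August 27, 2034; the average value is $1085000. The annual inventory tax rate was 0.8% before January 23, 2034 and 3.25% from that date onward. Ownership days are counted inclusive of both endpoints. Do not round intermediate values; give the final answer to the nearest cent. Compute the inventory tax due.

$21487.46

January 1 – January 22, 2034: 22 days at 0.8% → $1085000 × 0.8% × 22/365 = $523.1781
January 23 – August 27, 2034: 217 days at 3.25% → $1085000 × 3.25% × 217/365 = $20964.2808
Total = $21487.4589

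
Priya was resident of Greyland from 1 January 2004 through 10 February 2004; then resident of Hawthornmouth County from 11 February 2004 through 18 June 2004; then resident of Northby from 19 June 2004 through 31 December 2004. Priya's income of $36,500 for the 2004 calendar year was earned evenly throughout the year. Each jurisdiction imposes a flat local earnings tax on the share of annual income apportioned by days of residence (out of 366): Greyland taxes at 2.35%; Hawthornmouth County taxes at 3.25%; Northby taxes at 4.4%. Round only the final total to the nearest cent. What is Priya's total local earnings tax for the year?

$1,374.23

Greyland, 1 January – 10 February 2004: 41 days → $36,500 × 2.35% × 41/366 = $96.0867
Hawthornmouth County, 11 February – 18 June 2004: 129 days → $36,500 × 3.25% × 129/366 = $418.1045
Northby, 19 June – 31 December 2004: 196 days → $36,500 × 4.4% × 196/366 = $860.0437
Total = $1,374.2350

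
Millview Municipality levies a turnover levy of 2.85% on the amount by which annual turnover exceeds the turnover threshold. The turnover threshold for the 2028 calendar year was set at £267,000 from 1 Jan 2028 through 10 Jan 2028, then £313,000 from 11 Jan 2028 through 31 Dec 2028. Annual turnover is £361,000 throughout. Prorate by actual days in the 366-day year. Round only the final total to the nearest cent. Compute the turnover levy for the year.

1 Jan – 10 Jan 2028: 10 days, exemption £267,000 → (£361,000 − £267,000) × 2.85% × 10/366 = £73.1967
11 Jan – 31 Dec 2028: 356 days, exemption £313,000 → (£361,000 − £313,000) × 2.85% × 356/366 = £1,330.6230
Total = £1,403.8197

£1,403.82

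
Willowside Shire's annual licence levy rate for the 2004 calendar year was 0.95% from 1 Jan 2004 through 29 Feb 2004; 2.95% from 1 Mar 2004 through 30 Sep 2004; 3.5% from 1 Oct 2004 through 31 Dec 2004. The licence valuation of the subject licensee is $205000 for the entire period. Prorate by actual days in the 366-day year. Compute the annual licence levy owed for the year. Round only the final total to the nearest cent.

$5658.78

1 Jan – 29 Feb 2004: 60 days at 0.95% → $205000 × 0.95% × 60/366 = $319.2623
1 Mar – 30 Sep 2004: 214 days at 2.95% → $205000 × 2.95% × 214/366 = $3535.9699
1 Oct – 31 Dec 2004: 92 days at 3.5% → $205000 × 3.5% × 92/366 = $1803.5519
Total = $5658.7842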